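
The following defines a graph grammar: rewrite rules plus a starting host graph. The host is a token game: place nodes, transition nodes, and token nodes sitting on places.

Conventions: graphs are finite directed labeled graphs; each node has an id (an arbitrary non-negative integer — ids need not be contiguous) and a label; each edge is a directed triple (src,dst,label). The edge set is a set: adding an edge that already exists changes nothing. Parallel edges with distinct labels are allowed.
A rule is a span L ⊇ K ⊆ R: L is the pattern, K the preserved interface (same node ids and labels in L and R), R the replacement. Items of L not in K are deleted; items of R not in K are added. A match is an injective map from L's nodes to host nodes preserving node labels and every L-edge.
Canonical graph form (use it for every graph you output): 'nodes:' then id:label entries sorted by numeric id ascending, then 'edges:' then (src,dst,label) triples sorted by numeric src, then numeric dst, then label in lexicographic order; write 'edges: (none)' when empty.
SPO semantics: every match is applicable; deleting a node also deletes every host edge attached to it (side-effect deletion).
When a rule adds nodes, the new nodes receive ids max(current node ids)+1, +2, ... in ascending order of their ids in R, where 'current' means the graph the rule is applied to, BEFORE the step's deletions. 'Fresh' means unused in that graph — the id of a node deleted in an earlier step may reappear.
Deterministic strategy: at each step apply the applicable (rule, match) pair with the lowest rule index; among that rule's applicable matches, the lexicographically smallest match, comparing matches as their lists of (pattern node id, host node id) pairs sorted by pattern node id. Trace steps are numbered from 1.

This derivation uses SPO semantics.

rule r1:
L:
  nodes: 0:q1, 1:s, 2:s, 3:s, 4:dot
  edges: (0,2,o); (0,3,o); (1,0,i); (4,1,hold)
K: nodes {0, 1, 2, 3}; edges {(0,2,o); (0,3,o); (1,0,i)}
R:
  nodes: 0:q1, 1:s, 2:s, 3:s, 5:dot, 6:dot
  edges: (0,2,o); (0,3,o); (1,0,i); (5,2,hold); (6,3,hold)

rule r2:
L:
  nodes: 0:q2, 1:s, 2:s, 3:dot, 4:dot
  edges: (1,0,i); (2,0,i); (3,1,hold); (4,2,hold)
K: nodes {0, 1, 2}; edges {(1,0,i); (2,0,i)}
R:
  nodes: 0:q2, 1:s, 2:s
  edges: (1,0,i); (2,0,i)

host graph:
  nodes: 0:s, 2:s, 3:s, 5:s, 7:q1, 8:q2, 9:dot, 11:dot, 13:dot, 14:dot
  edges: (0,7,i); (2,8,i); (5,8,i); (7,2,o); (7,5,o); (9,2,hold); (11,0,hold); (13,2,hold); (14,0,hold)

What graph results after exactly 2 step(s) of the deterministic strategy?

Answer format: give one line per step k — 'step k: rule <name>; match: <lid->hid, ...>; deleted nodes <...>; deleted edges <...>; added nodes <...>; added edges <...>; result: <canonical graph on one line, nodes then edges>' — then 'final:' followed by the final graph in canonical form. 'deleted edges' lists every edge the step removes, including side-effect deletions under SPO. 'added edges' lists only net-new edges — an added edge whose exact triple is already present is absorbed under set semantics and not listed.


step 1: rule r1; match: 0->7, 1->0, 2->2, 3->5, 4->11; deleted nodes 11; deleted edges (11,0,hold); added nodes 15, 16; added edges (15,2,hold); (16,5,hold); result: nodes: 0:s, 2:s, 3:s, 5:s, 7:q1, 8:q2, 9:dot, 13:dot, 14:dot, 15:dot, 16:dot edges: (0,7,i); (2,8,i); (5,8,i); (7,2,o); (7,5,o); (9,2,hold); (13,2,hold); (14,0,hold); (15,2,hold); (16,5,hold)
step 2: rule r1; match: 0->7, 1->0, 2->2, 3->5, 4->14; deleted nodes 14; deleted edges (14,0,hold); added nodes 17, 18; added edges (17,2,hold); (18,5,hold); result: nodes: 0:s, 2:s, 3:s, 5:s, 7:q1, 8:q2, 9:dot, 13:dot, 15:dot, 16:dot, 17:dot, 18:dot edges: (0,7,i); (2,8,i); (5,8,i); (7,2,o); (7,5,o); (9,2,hold); (13,2,hold); (15,2,hold); (16,5,hold); (17,2,hold); (18,5,hold)
final:
nodes: 0:s, 2:s, 3:s, 5:s, 7:q1, 8:q2, 9:dot, 13:dot, 15:dot, 16:dot, 17:dot, 18:dot
edges: (0,7,i); (2,8,i); (5,8,i); (7,2,o); (7,5,o); (9,2,hold); (13,2,hold); (15,2,hold); (16,5,hold); (17,2,hold); (18,5,hold)


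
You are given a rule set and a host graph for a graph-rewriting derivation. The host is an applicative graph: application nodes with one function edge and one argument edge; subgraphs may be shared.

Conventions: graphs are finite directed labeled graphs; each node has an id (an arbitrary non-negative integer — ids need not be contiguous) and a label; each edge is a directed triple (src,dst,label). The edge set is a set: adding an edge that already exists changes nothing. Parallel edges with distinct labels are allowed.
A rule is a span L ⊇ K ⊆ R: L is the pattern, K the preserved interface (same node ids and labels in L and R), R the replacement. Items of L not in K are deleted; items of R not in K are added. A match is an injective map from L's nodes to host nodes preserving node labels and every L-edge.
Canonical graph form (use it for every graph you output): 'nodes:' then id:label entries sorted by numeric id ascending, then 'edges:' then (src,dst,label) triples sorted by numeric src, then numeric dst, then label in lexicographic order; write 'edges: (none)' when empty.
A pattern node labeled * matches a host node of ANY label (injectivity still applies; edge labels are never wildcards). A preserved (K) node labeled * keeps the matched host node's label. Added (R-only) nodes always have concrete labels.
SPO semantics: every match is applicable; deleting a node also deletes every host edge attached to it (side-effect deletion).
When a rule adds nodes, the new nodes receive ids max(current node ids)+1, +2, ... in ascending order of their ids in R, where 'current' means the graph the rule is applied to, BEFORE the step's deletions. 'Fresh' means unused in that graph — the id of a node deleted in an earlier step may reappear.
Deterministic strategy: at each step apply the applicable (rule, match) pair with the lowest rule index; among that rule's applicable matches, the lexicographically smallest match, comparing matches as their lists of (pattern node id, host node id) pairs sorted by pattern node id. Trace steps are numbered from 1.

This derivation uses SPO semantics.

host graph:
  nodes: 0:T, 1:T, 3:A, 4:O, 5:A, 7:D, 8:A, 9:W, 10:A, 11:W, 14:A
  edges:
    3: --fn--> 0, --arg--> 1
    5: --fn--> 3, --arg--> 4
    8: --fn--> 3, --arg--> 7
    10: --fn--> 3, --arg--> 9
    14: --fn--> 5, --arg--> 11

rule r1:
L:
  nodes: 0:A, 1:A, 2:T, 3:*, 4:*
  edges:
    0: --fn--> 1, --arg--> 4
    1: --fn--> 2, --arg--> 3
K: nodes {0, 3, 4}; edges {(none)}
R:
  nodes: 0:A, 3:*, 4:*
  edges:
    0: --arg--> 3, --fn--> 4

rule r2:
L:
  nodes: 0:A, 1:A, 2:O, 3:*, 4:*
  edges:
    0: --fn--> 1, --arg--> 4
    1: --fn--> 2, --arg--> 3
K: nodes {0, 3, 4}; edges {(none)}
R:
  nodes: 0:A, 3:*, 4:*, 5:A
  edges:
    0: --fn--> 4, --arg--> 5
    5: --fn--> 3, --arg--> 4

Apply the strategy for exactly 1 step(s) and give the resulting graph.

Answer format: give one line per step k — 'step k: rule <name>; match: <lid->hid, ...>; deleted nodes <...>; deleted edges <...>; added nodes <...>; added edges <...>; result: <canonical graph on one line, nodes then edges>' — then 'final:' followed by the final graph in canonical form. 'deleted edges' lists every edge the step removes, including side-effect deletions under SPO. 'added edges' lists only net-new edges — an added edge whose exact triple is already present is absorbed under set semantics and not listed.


step 1: rule r1; match: 0->5, 1->3, 2->0, 3->1, 4->4; deleted nodes 0, 3; deleted edges (3,0,fn); (3,1,arg); (5,3,fn); (5,4,arg); (8,3,fn); (10,3,fn); added nodes (none); added edges (5,1,arg); (5,4,fn); result: nodes: 1:T, 4:O, 5:A, 7:D, 8:A, 9:W, 10:A, 11:W, 14:A edges: (5,1,arg); (5,4,fn); (8,7,arg); (10,9,arg); (14,5,fn); (14,11,arg)
final:
nodes: 1:T, 4:O, 5:A, 7:D, 8:A, 9:W, 10:A, 11:W, 14:A
edges: (5,1,arg); (5,4,fn); (8,7,arg); (10,9,arg); (14,5,fn); (14,11,arg)


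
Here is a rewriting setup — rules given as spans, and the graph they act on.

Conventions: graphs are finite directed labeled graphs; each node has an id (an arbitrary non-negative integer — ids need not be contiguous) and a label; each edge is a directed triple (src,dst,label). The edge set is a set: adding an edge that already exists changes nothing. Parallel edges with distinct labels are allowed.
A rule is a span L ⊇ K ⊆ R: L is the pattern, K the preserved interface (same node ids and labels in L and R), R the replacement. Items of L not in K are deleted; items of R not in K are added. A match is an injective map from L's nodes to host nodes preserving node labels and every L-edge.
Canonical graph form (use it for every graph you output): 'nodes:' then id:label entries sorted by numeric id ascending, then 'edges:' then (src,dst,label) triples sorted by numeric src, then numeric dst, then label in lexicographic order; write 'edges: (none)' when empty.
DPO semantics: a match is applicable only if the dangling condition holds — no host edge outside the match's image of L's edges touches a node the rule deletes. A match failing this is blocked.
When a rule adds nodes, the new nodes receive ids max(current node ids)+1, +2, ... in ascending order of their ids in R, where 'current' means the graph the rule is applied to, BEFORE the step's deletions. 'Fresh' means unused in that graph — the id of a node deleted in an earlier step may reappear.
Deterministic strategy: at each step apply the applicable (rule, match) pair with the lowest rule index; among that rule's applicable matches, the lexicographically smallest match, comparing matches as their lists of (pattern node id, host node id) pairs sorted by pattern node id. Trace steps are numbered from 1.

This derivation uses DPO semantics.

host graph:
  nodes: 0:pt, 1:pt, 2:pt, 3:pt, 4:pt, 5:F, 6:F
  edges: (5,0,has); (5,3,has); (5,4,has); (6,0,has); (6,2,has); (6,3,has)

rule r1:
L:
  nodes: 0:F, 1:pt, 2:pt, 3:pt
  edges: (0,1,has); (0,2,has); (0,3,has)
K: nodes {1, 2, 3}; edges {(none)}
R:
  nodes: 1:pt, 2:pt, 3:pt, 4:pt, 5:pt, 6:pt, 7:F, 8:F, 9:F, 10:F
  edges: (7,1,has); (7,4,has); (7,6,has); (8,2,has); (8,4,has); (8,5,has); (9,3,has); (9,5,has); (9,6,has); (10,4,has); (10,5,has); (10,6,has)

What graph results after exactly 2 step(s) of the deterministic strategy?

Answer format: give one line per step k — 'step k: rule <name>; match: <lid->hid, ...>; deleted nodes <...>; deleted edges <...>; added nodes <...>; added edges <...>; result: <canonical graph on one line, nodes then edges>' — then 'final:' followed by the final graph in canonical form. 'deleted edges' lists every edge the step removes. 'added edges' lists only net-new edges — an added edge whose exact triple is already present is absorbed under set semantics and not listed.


step 1: rule r1; match: 0->5, 1->0, 2->3, 3->4; deleted nodes 5; deleted edges (5,0,has); (5,3,has); (5,4,has); added nodes 7, 8, 9, 10, 11, 12, 13; added edges (10,0,has); (10,7,has); (10,9,has); (11,3,has); (11,7,has); (11,8,has); (12,4,has); (12,8,has); (12,9,has); (13,7,has); (13,8,has); (13,9,has); result: nodes: 0:pt, 1:pt, 2:pt, 3:pt, 4:pt, 6:F, 7:pt, 8:pt, 9:pt, 10:F, 11:F, 12:F, 13:F edges: (6,0,has); (6,2,has); (6,3,has); (10,0,has); (10,7,has); (10,9,has); (11,3,has); (11,7,has); (11,8,has); (12,4,has); (12,8,has); (12,9,has); (13,7,has); (13,8,has); (13,9,has)
step 2: rule r1; match: 0->6, 1->0, 2->2, 3->3; deleted nodes 6; deleted edges (6,0,has); (6,2,has); (6,3,has); added nodes 14, 15, 16, 17, 18, 19, 20; added edges (17,0,has); (17,14,has); (17,16,has); (18,2,has); (18,14,has); (18,15,has); (19,3,has); (19,15,has); (19,16,has); (20,14,has); (20,15,has); (20,16,has); result: nodes: 0:pt, 1:pt, 2:pt, 3:pt, 4:pt, 7:pt, 8:pt, 9:pt, 10:F, 11:F, 12:F, 13:F, 14:pt, 15:pt, 16:pt, 17:F, 18:F, 19:F, 20:F edges: (10,0,has); (10,7,has); (10,9,has); (11,3,has); (11,7,has); (11,8,has); (12,4,has); (12,8,has); (12,9,has); (13,7,has); (13,8,has); (13,9,has); (17,0,has); (17,14,has); (17,16,has); (18,2,has); (18,14,has); (18,15,has); (19,3,has); (19,15,has); (19,16,has); (20,14,has); (20,15,has); (20,16,has)
final:
nodes: 0:pt, 1:pt, 2:pt, 3:pt, 4:pt, 7:pt, 8:pt, 9:pt, 10:F, 11:F, 12:F, 13:F, 14:pt, 15:pt, 16:pt, 17:F, 18:F, 19:F, 20:F
edges: (10,0,has); (10,7,has); (10,9,has); (11,3,has); (11,7,has); (11,8,has); (12,4,has); (12,8,has); (12,9,has); (13,7,has); (13,8,has); (13,9,has); (17,0,has); (17,14,has); (17,16,has); (18,2,has); (18,14,has); (18,15,has); (19,3,has); (19,15,has); (19,16,has); (20,14,has); (20,15,has); (20,16,has)


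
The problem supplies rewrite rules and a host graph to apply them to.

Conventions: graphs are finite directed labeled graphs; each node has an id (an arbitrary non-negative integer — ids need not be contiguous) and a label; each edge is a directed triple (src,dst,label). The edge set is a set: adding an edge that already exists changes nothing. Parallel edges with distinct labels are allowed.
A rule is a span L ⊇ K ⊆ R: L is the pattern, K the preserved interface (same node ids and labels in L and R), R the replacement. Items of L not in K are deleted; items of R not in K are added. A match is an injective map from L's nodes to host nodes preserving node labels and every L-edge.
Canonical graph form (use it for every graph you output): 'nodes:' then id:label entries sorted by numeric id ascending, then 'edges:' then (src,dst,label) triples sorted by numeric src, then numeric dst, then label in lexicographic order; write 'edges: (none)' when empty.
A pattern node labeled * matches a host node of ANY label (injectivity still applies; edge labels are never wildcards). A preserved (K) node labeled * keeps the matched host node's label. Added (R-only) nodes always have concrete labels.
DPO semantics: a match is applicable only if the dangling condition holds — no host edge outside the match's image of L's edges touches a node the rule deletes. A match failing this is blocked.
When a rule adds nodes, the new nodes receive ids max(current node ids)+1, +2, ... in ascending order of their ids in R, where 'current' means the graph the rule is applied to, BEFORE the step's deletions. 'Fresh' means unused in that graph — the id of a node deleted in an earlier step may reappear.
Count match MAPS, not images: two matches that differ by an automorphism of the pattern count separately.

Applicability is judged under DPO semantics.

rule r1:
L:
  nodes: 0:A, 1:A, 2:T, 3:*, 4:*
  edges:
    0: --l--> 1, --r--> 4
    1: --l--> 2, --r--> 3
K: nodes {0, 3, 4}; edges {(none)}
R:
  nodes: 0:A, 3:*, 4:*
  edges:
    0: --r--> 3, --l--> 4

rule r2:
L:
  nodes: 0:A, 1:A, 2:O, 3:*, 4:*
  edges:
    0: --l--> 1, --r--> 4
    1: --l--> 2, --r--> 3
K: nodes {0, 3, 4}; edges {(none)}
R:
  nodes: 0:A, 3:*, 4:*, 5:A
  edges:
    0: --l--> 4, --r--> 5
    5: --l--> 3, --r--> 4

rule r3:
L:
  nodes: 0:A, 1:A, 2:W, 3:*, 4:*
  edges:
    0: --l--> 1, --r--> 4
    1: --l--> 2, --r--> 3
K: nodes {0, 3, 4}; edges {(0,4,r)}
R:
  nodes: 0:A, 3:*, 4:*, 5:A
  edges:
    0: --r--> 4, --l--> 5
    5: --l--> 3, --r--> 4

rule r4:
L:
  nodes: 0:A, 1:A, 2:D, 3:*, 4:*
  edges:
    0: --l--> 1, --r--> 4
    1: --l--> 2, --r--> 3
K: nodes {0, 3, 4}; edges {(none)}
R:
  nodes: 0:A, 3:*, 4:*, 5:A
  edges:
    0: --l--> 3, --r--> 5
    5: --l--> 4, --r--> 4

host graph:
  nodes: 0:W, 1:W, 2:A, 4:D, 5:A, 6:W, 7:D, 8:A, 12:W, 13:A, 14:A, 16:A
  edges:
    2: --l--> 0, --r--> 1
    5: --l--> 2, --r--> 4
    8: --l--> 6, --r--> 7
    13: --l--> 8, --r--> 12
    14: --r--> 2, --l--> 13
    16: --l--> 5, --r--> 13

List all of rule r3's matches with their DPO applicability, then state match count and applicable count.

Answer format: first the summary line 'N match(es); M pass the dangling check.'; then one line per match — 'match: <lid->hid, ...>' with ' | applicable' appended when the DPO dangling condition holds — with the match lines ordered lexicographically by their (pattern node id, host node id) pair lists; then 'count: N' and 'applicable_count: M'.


2 match(es); 1 pass the dangling check.
match: 0->5, 1->2, 2->0, 3->1, 4->4
match: 0->13, 1->8, 2->6, 3->7, 4->12 | applicable
count: 2
applicable_count: 1


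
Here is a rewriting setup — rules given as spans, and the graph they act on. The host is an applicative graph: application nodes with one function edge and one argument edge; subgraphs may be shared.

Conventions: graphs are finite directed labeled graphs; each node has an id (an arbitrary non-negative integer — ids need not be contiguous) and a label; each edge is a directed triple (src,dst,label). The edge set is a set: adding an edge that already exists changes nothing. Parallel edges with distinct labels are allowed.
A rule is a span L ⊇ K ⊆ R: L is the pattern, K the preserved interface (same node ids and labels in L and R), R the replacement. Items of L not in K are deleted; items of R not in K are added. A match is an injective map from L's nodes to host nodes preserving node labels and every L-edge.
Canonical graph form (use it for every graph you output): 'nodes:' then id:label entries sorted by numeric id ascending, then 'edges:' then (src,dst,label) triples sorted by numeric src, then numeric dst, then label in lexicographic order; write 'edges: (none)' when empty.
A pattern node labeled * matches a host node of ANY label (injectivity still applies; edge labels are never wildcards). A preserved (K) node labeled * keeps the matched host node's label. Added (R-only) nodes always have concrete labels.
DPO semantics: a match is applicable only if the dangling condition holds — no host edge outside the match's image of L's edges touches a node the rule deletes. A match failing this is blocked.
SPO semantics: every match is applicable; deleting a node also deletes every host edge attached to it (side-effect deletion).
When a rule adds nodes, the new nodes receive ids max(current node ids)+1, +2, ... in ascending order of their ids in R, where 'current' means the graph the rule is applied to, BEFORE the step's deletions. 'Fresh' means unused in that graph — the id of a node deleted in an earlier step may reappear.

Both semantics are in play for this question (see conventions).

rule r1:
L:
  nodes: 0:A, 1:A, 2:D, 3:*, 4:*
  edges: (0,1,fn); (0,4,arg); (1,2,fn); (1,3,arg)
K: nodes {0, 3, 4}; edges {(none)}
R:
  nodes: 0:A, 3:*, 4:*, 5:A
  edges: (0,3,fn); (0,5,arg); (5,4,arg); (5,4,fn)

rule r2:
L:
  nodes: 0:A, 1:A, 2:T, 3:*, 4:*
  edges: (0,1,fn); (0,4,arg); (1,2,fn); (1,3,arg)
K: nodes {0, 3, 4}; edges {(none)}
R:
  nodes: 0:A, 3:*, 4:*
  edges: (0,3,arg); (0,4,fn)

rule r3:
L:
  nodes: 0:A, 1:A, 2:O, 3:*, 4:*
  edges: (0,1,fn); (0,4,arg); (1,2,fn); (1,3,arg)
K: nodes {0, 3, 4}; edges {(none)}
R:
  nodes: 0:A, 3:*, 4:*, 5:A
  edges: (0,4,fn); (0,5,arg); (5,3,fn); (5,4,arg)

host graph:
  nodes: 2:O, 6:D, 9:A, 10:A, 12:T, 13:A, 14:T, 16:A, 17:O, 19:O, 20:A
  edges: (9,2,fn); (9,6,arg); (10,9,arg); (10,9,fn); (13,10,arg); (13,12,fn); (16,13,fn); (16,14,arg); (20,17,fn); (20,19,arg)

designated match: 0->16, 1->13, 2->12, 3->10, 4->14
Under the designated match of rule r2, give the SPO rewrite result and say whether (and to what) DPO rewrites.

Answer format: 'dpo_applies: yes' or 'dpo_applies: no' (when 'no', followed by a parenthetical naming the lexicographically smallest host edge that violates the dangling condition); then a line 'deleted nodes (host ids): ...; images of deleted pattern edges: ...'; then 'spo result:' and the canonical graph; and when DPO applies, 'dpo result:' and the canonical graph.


dpo_applies: yes
deleted nodes (host ids): 12, 13; images of deleted pattern edges: (13,10,arg); (13,12,fn); (16,13,fn); (16,14,arg)
spo result:
nodes: 2:O, 6:D, 9:A, 10:A, 14:T, 16:A, 17:O, 19:O, 20:A
edges: (9,2,fn); (9,6,arg); (10,9,arg); (10,9,fn); (16,10,arg); (16,14,fn); (20,17,fn); (20,19,arg)
dpo result:
nodes: 2:O, 6:D, 9:A, 10:A, 14:T, 16:A, 17:O, 19:O, 20:A
edges: (9,2,fn); (9,6,arg); (10,9,arg); (10,9,fn); (16,10,arg); (16,14,fn); (20,17,fn); (20,19,arg)


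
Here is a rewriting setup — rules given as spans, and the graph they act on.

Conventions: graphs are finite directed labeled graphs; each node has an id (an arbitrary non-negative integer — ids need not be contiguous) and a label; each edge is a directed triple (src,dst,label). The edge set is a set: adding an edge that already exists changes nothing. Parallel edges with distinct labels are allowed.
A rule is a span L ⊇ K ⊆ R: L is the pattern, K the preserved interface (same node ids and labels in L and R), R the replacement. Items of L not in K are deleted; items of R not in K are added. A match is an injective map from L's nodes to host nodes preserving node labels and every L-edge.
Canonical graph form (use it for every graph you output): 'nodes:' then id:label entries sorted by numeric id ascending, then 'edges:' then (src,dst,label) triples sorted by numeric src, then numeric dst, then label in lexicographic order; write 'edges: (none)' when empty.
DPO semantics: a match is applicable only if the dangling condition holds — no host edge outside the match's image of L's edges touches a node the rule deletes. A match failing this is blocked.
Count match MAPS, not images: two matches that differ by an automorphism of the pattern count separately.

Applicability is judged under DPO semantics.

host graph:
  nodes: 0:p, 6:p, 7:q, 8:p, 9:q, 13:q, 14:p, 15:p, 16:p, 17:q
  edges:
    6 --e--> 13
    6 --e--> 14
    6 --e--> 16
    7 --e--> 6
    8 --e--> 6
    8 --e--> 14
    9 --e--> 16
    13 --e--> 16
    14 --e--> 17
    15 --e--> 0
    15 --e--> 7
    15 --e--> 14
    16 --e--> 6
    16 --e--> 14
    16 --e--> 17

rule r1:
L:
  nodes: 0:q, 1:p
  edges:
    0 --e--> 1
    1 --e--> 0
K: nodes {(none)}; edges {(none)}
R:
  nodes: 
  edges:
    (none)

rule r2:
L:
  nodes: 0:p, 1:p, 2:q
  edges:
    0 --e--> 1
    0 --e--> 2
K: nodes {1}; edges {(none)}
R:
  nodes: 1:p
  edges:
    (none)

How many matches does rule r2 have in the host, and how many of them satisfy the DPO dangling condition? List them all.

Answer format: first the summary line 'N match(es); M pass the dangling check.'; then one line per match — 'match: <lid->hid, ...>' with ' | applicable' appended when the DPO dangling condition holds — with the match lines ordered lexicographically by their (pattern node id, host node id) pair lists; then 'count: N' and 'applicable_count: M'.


6 match(es); 0 pass the dangling check.
match: 0->6, 1->14, 2->13
match: 0->6, 1->16, 2->13
match: 0->15, 1->0, 2->7
match: 0->15, 1->14, 2->7
match: 0->16, 1->6, 2->17
match: 0->16, 1->14, 2->17
count: 6
applicable_count: 0


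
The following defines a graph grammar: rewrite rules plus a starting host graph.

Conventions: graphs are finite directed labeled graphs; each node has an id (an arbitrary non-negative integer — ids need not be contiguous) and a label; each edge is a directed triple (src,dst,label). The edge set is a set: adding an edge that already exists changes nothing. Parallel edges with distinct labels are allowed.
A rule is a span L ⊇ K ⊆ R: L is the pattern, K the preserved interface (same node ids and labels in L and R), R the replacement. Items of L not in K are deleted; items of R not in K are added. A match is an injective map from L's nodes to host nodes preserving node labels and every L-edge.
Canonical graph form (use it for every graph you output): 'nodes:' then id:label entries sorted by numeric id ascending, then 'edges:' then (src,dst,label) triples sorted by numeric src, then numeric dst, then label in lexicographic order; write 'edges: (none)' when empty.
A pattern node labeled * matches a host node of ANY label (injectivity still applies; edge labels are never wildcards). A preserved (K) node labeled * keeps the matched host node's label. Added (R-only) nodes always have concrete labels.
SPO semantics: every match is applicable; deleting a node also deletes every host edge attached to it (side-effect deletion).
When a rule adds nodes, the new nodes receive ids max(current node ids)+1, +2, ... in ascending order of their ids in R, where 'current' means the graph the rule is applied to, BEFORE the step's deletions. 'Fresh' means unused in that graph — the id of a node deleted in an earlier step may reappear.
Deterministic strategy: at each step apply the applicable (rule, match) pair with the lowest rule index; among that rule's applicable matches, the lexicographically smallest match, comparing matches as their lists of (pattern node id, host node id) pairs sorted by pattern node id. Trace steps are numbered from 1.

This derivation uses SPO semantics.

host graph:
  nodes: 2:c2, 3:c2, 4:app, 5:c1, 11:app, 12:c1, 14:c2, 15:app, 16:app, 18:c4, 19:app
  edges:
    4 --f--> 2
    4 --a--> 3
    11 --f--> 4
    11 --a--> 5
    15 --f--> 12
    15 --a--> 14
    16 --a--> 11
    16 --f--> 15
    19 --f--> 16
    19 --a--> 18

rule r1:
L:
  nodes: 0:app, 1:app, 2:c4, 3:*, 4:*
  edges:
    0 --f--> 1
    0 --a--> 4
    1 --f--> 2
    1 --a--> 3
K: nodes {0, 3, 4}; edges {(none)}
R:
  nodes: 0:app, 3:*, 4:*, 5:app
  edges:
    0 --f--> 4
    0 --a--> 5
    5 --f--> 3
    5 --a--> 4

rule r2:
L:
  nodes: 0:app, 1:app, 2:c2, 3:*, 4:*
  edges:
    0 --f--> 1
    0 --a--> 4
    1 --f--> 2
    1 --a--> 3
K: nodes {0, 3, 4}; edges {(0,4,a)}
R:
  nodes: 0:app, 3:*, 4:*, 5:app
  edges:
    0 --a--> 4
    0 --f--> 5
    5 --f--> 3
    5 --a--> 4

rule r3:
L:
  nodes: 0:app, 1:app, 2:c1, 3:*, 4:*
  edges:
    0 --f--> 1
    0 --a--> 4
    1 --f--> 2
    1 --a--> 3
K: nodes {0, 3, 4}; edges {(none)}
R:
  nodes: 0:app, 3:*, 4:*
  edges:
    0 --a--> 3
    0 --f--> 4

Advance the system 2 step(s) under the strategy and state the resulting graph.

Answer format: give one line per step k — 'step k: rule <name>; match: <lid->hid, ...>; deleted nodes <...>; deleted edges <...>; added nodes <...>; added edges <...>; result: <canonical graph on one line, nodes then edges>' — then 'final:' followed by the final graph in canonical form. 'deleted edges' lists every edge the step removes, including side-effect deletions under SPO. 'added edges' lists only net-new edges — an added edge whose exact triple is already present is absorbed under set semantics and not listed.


step 1: rule r2; match: 0->11, 1->4, 2->2, 3->3, 4->5; deleted nodes 2, 4; deleted edges (4,2,f); (4,3,a); (11,4,f); added nodes 20; added edges (11,20,f); (20,3,f); (20,5,a); result: nodes: 3:c2, 5:c1, 11:app, 12:c1, 14:c2, 15:app, 16:app, 18:c4, 19:app, 20:app edges: (11,5,a); (11,20,f); (15,12,f); (15,14,a); (16,11,a); (16,15,f); (19,16,f); (19,18,a); (20,3,f); (20,5,a)
step 2: rule r3; match: 0->16, 1->15, 2->12, 3->14, 4->11; deleted nodes 12, 15; deleted edges (15,12,f); (15,14,a); (16,11,a); (16,15,f); added nodes (none); added edges (16,11,f); (16,14,a); result: nodes: 3:c2, 5:c1, 11:app, 14:c2, 16:app, 18:c4, 19:app, 20:app edges: (11,5,a); (11,20,f); (16,11,f); (16,14,a); (19,16,f); (19,18,a); (20,3,f); (20,5,a)
final:
nodes: 3:c2, 5:c1, 11:app, 14:c2, 16:app, 18:c4, 19:app, 20:app
edges: (11,5,a); (11,20,f); (16,11,f); (16,14,a); (19,16,f); (19,18,a); (20,3,f); (20,5,a)


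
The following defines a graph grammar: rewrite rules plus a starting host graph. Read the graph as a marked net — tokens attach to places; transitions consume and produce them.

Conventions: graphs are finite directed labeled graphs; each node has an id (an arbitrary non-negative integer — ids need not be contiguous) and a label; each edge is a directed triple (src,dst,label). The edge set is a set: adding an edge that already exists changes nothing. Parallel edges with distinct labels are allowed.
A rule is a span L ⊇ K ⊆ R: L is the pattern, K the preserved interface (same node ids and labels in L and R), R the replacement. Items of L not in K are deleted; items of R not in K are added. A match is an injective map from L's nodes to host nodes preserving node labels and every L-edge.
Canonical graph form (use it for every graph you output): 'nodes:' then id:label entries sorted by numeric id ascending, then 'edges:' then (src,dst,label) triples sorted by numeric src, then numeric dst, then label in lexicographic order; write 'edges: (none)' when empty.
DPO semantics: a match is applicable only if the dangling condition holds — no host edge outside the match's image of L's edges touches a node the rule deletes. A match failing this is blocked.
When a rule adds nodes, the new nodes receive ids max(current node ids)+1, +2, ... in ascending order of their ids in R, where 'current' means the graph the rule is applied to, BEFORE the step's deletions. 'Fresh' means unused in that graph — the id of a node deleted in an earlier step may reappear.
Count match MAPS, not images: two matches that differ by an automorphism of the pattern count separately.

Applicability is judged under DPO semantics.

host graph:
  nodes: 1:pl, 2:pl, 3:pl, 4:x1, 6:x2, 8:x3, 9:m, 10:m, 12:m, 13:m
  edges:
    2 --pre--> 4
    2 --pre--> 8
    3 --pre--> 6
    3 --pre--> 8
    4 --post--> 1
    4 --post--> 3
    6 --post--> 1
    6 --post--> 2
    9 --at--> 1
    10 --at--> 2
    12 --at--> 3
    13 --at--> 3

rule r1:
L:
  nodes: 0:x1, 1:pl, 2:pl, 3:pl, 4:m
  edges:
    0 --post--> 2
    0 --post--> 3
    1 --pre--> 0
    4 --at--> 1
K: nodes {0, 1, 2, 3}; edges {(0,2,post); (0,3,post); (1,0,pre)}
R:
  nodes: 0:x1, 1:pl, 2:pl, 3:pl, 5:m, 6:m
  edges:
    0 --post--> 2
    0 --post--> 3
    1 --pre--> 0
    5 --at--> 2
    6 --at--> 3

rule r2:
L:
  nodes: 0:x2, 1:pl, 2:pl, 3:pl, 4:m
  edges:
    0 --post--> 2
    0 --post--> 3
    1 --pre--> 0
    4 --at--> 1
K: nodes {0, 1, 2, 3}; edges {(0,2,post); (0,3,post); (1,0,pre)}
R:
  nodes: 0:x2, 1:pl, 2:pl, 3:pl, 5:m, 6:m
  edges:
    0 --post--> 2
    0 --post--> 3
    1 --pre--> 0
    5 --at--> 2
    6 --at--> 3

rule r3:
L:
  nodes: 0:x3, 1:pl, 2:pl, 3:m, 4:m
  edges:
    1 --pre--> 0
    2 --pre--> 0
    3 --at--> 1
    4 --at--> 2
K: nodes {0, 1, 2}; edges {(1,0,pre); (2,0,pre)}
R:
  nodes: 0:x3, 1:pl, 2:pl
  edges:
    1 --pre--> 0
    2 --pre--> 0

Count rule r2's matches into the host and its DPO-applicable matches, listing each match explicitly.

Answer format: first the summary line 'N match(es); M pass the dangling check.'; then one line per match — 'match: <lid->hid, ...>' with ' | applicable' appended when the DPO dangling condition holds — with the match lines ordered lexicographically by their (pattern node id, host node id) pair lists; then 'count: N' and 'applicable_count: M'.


4 match(es); 4 pass the dangling check.
match: 0->6, 1->3, 2->1, 3->2, 4->12 | applicable
match: 0->6, 1->3, 2->1, 3->2, 4->13 | applicable
match: 0->6, 1->3, 2->2, 3->1, 4->12 | applicable
match: 0->6, 1->3, 2->2, 3->1, 4->13 | applicable
count: 4
applicable_count: 4


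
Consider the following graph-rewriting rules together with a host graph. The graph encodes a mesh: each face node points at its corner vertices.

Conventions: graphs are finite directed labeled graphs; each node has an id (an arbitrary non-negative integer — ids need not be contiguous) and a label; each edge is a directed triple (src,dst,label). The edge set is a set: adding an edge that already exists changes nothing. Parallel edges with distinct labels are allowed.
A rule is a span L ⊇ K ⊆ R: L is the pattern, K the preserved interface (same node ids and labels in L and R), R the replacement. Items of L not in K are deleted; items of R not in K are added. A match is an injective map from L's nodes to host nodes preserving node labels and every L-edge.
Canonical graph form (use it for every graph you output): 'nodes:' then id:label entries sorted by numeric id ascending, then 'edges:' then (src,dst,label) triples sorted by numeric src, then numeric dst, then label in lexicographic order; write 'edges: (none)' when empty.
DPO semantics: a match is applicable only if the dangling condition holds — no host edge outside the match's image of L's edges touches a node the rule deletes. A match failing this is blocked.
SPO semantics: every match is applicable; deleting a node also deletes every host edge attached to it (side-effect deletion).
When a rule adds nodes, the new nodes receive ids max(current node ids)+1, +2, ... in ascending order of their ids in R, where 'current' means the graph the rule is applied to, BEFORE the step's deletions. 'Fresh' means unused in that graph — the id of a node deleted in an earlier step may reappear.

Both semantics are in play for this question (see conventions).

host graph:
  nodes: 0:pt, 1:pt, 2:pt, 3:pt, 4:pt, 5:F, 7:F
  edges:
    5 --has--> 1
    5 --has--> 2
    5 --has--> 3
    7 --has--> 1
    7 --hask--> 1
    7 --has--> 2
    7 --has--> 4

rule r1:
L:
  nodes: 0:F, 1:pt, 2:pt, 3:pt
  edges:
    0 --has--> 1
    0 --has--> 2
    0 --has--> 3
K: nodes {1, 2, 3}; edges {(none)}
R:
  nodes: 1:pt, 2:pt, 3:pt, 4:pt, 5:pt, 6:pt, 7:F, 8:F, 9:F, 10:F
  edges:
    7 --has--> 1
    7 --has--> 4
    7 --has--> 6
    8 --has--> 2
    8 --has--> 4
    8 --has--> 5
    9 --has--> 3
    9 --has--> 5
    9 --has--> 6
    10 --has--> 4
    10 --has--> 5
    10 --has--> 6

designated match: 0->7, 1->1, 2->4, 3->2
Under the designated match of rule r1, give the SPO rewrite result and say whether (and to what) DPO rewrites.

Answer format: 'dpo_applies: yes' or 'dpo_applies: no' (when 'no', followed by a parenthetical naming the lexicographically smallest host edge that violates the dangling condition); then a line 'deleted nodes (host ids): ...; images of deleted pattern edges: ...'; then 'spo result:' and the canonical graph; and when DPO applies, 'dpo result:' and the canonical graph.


dpo_applies: no
(the rule deletes node 7, which keeps host edge (7,1,hask) outside the match image — the dangling condition fails, DPO blocks; SPO proceeds and side-deletes such edges)
deleted nodes (host ids): 7; images of deleted pattern edges: (7,1,has); (7,2,has); (7,4,has)
spo result:
nodes: 0:pt, 1:pt, 2:pt, 3:pt, 4:pt, 5:F, 8:pt, 9:pt, 10:pt, 11:F, 12:F, 13:F, 14:F
edges: (5,1,has); (5,2,has); (5,3,has); (11,1,has); (11,8,has); (11,10,has); (12,4,has); (12,8,has); (12,9,has); (13,2,has); (13,9,has); (13,10,has); (14,8,has); (14,9,has); (14,10,has)


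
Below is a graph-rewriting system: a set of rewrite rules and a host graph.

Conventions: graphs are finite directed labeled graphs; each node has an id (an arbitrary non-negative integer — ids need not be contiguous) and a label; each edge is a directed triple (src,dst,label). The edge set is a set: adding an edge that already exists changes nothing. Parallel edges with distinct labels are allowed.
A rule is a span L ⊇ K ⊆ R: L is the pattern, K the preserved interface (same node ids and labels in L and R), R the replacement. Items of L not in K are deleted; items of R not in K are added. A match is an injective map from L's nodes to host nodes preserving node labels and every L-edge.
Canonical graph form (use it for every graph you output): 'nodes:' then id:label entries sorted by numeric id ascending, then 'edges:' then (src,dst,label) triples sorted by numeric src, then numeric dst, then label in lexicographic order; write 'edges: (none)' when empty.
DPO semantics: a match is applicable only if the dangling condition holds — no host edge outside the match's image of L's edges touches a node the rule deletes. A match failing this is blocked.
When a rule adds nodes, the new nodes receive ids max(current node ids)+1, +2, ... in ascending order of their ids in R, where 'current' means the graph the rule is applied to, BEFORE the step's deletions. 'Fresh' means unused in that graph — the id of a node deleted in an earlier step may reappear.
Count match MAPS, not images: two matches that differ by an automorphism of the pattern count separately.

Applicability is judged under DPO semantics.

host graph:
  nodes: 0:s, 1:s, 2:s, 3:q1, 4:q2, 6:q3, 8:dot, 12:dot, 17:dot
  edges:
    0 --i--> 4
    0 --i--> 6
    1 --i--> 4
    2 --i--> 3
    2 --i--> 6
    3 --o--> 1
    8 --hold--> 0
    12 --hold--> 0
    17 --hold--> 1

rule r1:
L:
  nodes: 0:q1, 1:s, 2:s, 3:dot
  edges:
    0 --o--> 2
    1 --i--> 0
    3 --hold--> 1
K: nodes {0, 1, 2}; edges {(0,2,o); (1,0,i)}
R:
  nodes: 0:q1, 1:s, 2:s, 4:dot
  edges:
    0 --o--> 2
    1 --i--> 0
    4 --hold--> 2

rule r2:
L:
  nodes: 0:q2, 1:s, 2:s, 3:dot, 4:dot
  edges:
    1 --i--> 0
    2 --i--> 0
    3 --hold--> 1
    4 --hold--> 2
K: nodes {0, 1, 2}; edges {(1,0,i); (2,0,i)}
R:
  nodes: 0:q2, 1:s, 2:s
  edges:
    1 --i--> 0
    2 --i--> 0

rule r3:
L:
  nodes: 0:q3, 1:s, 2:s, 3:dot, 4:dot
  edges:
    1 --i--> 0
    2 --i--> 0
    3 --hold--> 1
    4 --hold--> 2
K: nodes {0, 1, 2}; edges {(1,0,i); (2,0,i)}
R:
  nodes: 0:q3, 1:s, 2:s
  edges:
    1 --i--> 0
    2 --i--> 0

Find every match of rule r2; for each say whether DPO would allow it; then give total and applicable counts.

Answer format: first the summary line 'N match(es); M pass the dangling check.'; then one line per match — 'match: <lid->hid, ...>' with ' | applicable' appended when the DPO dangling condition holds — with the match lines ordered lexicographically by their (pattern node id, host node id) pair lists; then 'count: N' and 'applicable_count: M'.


4 match(es); 4 pass the dangling check.
match: 0->4, 1->0, 2->1, 3->8, 4->17 | applicable
match: 0->4, 1->0, 2->1, 3->12, 4->17 | applicable
match: 0->4, 1->1, 2->0, 3->17, 4->8 | applicable
match: 0->4, 1->1, 2->0, 3->17, 4->12 | applicable
count: 4
applicable_count: 4


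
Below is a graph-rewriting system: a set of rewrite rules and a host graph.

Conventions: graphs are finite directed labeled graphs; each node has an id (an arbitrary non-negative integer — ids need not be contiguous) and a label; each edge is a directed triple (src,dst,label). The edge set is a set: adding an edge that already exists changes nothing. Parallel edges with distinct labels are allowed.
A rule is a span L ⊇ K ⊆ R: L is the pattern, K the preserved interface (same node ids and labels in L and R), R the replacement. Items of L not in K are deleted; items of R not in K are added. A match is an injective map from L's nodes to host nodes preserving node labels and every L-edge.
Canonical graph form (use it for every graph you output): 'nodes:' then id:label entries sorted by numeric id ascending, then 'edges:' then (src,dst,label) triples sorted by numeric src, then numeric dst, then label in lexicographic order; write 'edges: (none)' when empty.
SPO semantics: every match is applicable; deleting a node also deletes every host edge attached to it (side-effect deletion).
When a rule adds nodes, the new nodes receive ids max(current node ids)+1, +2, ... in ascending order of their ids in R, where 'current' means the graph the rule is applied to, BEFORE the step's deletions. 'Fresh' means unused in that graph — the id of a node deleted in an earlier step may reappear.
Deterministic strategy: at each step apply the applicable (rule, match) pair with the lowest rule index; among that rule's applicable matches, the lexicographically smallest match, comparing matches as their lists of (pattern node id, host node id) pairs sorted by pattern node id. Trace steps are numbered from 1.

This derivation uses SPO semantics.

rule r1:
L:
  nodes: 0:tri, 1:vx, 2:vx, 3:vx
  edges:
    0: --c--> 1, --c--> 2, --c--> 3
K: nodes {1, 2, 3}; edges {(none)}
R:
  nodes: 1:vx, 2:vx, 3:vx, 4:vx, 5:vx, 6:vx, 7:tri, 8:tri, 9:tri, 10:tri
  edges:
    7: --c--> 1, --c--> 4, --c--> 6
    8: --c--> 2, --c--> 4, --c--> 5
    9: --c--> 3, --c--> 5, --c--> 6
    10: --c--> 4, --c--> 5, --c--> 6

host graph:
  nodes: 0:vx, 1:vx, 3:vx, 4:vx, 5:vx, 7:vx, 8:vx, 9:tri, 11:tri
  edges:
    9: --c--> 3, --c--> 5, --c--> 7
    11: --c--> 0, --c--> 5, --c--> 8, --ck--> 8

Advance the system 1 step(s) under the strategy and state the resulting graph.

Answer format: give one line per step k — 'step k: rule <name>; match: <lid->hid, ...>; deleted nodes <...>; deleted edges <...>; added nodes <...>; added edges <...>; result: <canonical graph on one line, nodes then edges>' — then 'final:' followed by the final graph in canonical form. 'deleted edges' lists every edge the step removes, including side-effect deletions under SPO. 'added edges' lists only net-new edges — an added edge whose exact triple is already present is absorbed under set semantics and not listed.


step 1: rule r1; match: 0->9, 1->3, 2->5, 3->7; deleted nodes 9; deleted edges (9,3,c); (9,5,c); (9,7,c); added nodes 12, 13, 14, 15, 16, 17, 18; added edges (15,3,c); (15,12,c); (15,14,c); (16,5,c); (16,12,c); (16,13,c); (17,7,c); (17,13,c); (17,14,c); (18,12,c); (18,13,c); (18,14,c); result: nodes: 0:vx, 1:vx, 3:vx, 4:vx, 5:vx, 7:vx, 8:vx, 11:tri, 12:vx, 13:vx, 14:vx, 15:tri, 16:tri, 17:tri, 18:tri edges: (11,0,c); (11,5,c); (11,8,c); (11,8,ck); (15,3,c); (15,12,c); (15,14,c); (16,5,c); (16,12,c); (16,13,c); (17,7,c); (17,13,c); (17,14,c); (18,12,c); (18,13,c); (18,14,c)
final:
nodes: 0:vx, 1:vx, 3:vx, 4:vx, 5:vx, 7:vx, 8:vx, 11:tri, 12:vx, 13:vx, 14:vx, 15:tri, 16:tri, 17:tri, 18:tri
edges: (11,0,c); (11,5,c); (11,8,c); (11,8,ck); (15,3,c); (15,12,c); (15,14,c); (16,5,c); (16,12,c); (16,13,c); (17,7,c); (17,13,c); (17,14,c); (18,12,c); (18,13,c); (18,14,c)
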